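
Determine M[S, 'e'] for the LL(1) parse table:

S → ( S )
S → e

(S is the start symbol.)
S → e

To find M[S, 'e'], we find productions for S where 'e' is in the predict set (PREDICT(N → α) = (FIRST(α) \ {ε}) ∪ (FOLLOW(N) if α ⇒* ε)).

S → ( S ): PREDICT = { '(' }
S → e: PREDICT = { 'e' }
  'e' is in predict set, so this production goes in M[S, 'e']

M[S, 'e'] = S → e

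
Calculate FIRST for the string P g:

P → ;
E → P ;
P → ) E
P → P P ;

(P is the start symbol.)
{ ')', ';' }

FIRST sets of the non-terminals involved (from the grammar, by fixed-point iteration):
  FIRST(P) = { ')', ';' }

To compute FIRST(P g), process the symbols left to right:
Symbol P is a non-terminal. Add FIRST(P) \ {ε} = { ')', ';' }
P is not nullable (ε ∉ FIRST(P)), so stop here.
FIRST(P g) = { ')', ';' }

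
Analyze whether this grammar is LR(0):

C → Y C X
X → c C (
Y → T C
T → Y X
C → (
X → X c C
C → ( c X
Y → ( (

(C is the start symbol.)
Augment with C' → C and build the canonical LR(0) collection (I0 = CLOSURE({[C' → . C]}), then GOTO on every symbol after a dot until no new states appear). It has 17 states:
  I0: { [C → . ( c X], [C → . (], [C → . Y C X], [C' → . C], [T → . Y X], [Y → . ( (], [Y → . T C] }  — shift
  I1: { [C → ( . c X], [C → ( .], [Y → ( . (] }  — shift, reduce
  I2: { [C' → C .] }  — accept
  I3: { [C → . ( c X], [C → . (], [C → . Y C X], [T → . Y X], [Y → . ( (], [Y → . T C], [Y → T . C] }  — shift
  I4: { [C → . ( c X], [C → . (], [C → . Y C X], [C → Y . C X], [T → . Y X], [T → Y . X], [X → . X c C], [X → . c C (], [Y → . ( (], [Y → . T C] }  — shift
  I5: { [C → Y C . X], [X → . X c C], [X → . c C (] }  — shift
  I6: { [T → Y X .], [X → X . c C] }  — shift, reduce
  I7: { [C → . ( c X], [C → . (], [C → . Y C X], [T → . Y X], [X → c . C (], [Y → . ( (], [Y → . T C] }  — shift
  I8: { [X → c C . (] }  — shift
  I9: { [X → c C ( .] }  — reduce
  I10: { [C → . ( c X], [C → . (], [C → . Y C X], [T → . Y X], [X → X c . C], [Y → . ( (], [Y → . T C] }  — shift
  I11: { [X → X c C .] }  — reduce
  I12: { [C → Y C X .], [X → X . c C] }  — shift, reduce
  I13: { [Y → T C .] }  — reduce
  I14: { [Y → ( ( .] }  — reduce
  I15: { [C → ( c . X], [X → . X c C], [X → . c C (] }  — shift
  I16: { [C → ( c X .], [X → X . c C] }  — shift, reduce

Conflict in state I1:
  Shift-reduce conflict between [C → ( .] and [C → ( . c X]
So the grammar is NOT LR(0).

Answer: No. Shift-reduce conflict between [C → ( .] and [C → ( . c X]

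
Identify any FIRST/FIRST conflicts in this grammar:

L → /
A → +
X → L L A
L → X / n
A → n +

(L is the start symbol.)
A FIRST/FIRST conflict occurs when two productions N → α and N → β for the same non-terminal have FIRST(α) ∩ FIRST(β) ≠ ∅ (with ε ∈ FIRST of a nullable right-hand side, so two nullable alternatives also conflict).

FIRST sets of the non-terminals at (or reachable through a nullable prefix from) the front of some alternative:
  FIRST(X) = { '/' }

Productions for L:
  L → /: FIRST = { '/' }
  L → X / n: FIRST = { '/' }
Productions for A:
  A → +: FIRST = { '+' }
  A → n +: FIRST = { 'n' }
X has only one production, so no FIRST/FIRST conflict is possible there.

Conflict for L: L → / and L → X / n
  Overlap: { '/' }

Answer: Yes. L → '/' / L → X '/' n on { '/' }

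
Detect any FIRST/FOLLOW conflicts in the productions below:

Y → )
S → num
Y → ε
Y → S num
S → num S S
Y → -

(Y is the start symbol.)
Nullable non-terminals: Y.
FIRST sets used below: FIRST(S) = { 'num' }

Y: nullable alternative(s) Y → ε; FOLLOW(Y) = { $ }
  Y → ): FIRST \ {ε} = { ')' } — disjoint from FOLLOW(Y)
  Y → ε: FIRST \ {ε} = { } — this is the only nullable alternative, skip
  Y → S num: FIRST \ {ε} = { 'num' } — disjoint from FOLLOW(Y)
  Y → -: FIRST \ {ε} = { '-' } — disjoint from FOLLOW(Y)

S has no nullable alternative, so no FIRST/FOLLOW check is needed there.

No FIRST/FOLLOW conflicts found.

Answer: No FIRST/FOLLOW conflicts.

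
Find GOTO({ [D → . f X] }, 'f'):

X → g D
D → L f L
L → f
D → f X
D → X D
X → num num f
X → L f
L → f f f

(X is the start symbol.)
{ [D → f . X], [L → . f f f], [L → . f], [X → . L f], [X → . g D], [X → . num num f] }

GOTO(I, 'f') = CLOSURE({ [A → αX.β] : [A → α.Xβ] ∈ I, X = 'f' })

Items with dot before 'f', with the dot advanced:
  [D → . f X] → [D → f . X]
Closure of the advanced items:
  [D → f . X] has the dot before X: add [X → . g D], [X → . num num f], [X → . L f]
  [X → . L f] has the dot before L: add [L → . f], [L → . f f f]

GOTO = { [D → f . X], [L → . f f f], [L → . f], [X → . L f], [X → . g D], [X → . num num f] }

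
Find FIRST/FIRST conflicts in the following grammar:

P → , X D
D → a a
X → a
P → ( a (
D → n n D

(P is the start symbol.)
A FIRST/FIRST conflict occurs when two productions N → α and N → β for the same non-terminal have FIRST(α) ∩ FIRST(β) ≠ ∅ (with ε ∈ FIRST of a nullable right-hand side, so two nullable alternatives also conflict).

Productions for P:
  P → , X D: FIRST = { ',' }
  P → ( a (: FIRST = { '(' }
Productions for D:
  D → a a: FIRST = { 'a' }
  D → n n D: FIRST = { 'n' }
X has only one production, so no FIRST/FIRST conflict is possible there.

All alternatives of each non-terminal have pairwise disjoint FIRST sets.

Answer: No FIRST/FIRST conflicts.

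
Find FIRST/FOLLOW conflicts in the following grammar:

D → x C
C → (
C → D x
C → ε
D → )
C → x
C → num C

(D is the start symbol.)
A FIRST/FOLLOW conflict occurs when a non-terminal N has a nullable alternative N → β (β ⇒* ε) and another alternative N → α with FIRST(α) ∩ FOLLOW(N) ≠ ∅: on such a lookahead the parser cannot decide between expanding α and letting N vanish via β.

Nullable non-terminals: C.
FIRST sets used below: FIRST(D) = { ')', 'x' }

C: nullable alternative(s) C → ε; FOLLOW(C) = { $, 'x' }
  C → (: FIRST \ {ε} = { '(' } — disjoint from FOLLOW(C)
  C → D x: FIRST \ {ε} = { ')', 'x' } — overlaps FOLLOW(C) on { 'x' }: CONFLICT
  C → ε: FIRST \ {ε} = { } — this is the only nullable alternative, skip
  C → x: FIRST \ {ε} = { 'x' } — overlaps FOLLOW(C) on { 'x' }: CONFLICT
  C → num C: FIRST \ {ε} = { 'num' } — disjoint from FOLLOW(C)

D has no nullable alternative, so no FIRST/FOLLOW check is needed there.

So the grammar has 2 FIRST/FOLLOW conflicts (marked CONFLICT above).

Answer: Yes. C → D x with FOLLOW(C) on { 'x' }; C → x with FOLLOW(C) on { 'x' }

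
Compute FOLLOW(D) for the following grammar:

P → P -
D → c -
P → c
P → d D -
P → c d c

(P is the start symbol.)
{ '-' }

In P → d D -: D is followed by '-', add FIRST('-') \ {ε} = { '-' }

Taking the union: FOLLOW(D) = { '-' }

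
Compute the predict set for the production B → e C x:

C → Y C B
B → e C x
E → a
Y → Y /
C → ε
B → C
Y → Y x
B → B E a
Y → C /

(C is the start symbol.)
PREDICT(B → e C x) = (FIRST(RHS) \ {ε}) ∪ (FOLLOW(B) if ε ∈ FIRST(RHS), i.e. RHS ⇒* ε)
FIRST(e C x) = { 'e' }
ε ∉ FIRST(e C x), so FOLLOW(B) is not added.
PREDICT(B → e C x) = { 'e' }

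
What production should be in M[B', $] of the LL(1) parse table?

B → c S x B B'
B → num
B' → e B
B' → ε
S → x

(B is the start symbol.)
To find M[B', $], we find productions for B' where $ is in the predict set (PREDICT(N → α) = (FIRST(α) \ {ε}) ∪ (FOLLOW(N) if α ⇒* ε)).

Relevant sets:
  FOLLOW(B') = { $, 'e' }

B' → e B: PREDICT = { 'e' }
B' → ε: PREDICT = { $, 'e' }
  $ is in predict set, so this production goes in M[B', $]

M[B', $] = B' → ε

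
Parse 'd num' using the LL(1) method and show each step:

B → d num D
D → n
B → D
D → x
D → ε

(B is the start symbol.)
Stack is shown with the top on the left.

Stack      Input    Action
--------------------------
B $        d num $  output B → d num D
d num D $  d num $  match 'd'
num D $    num $    match 'num'
D $        $        output D → ε
$          $        accept

The string is accepted.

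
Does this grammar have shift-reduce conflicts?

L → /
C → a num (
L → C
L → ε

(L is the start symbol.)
Augment with L' → L and build the canonical LR(0) collection (I0 = CLOSURE({[L' → . L]}), then GOTO on every symbol after a dot until no new states appear). It has 7 states:
  I0: { [C → . a num (], [L → . /], [L → . C], [L → .], [L' → . L] }  — shift, reduce
  I1: { [L → / .] }  — reduce
  I2: { [L → C .] }  — reduce
  I3: { [L' → L .] }  — accept
  I4: { [C → a . num (] }  — shift
  I5: { [C → a num . (] }  — shift
  I6: { [C → a num ( .] }  — reduce

I0 contains reduce item [L → .] and shift items [C → . a num (], [L → . /] — shift-reduce conflict.

Answer: Yes — I0: [L → .] vs [C → . a num (]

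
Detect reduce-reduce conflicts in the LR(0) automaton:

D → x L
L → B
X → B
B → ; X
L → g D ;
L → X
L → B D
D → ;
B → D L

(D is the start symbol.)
A reduce-reduce conflict occurs when an LR(0) state has two complete items [A → α .] and [B → β .] — both call for a reduction, and with no lookahead the parser cannot choose between them.

Augment with D' → D and build the canonical LR(0) collection (I0 = CLOSURE({[D' → . D]}), then GOTO on every symbol after a dot until no new states appear). It has 16 states:
  I0: { [D → . ;], [D → . x L], [D' → . D] }  — shift
  I1: { [D → ; .] }  — reduce
  I2: { [D' → D .] }  — accept
  I3: { [B → . ; X], [B → . D L], [D → . ;], [D → . x L], [D → x . L], [L → . B D], [L → . B], [L → . X], [L → . g D ;], [X → . B] }  — shift
  I4: { [B → . ; X], [B → . D L], [B → ; . X], [D → . ;], [D → . x L], [D → ; .], [X → . B] }  — shift, reduce
  I5: { [D → . ;], [D → . x L], [L → B . D], [L → B .], [X → B .] }  — shift, 2 reduces
  I6: { [B → . ; X], [B → . D L], [B → D . L], [D → . ;], [D → . x L], [L → . B D], [L → . B], [L → . X], [L → . g D ;], [X → . B] }  — shift
  I7: { [D → x L .] }  — reduce
  I8: { [L → X .] }  — reduce
  I9: { [D → . ;], [D → . x L], [L → g . D ;] }  — shift
  I10: { [L → g D . ;] }  — shift
  I11: { [L → g D ; .] }  — reduce
  I12: { [B → D L .] }  — reduce
  I13: { [L → B D .] }  — reduce
  I14: { [X → B .] }  — reduce
  I15: { [B → ; X .] }  — reduce

I5 contains complete items [L → B .], [X → B .] — reduce-reduce conflict.

Answer: Yes — I5: [L → B .] vs [X → B .]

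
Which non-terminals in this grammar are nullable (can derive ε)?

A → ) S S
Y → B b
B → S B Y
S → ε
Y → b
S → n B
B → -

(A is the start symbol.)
{ 'S' }

A non-terminal is nullable if it can derive ε (the empty string): either it has an ε-production, or it has a production whose right-hand side consists entirely of nullable non-terminals.

ε-productions: S → ε
So S is immediately nullable.
No further non-terminal can be added: every production for the remaining non-terminals contains a terminal or a non-nullable non-terminal.
Nullable = { 'S' }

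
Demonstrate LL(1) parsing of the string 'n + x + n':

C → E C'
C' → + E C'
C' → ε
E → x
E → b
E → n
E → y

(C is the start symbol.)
LL(1) parsing maintains a stack (initially the start symbol over $) and the input. At each step: if the stack top is a terminal, match it against the current input token; if it is a non-terminal N, replace it with the RHS of M[N, lookahead] (the unique production whose predict set contains the lookahead).

Stack is shown with the top on the left.

Stack     Input        Action
-----------------------------
C $       n + x + n $  output C → E C'
E C' $    n + x + n $  output E → n
n C' $    n + x + n $  match 'n'
C' $      + x + n $    output C' → + E C'
+ E C' $  + x + n $    match '+'
E C' $    x + n $      output E → x
x C' $    x + n $      match 'x'
C' $      + n $        output C' → + E C'
+ E C' $  + n $        match '+'
E C' $    n $          output E → n
n C' $    n $          match 'n'
C' $      $            output C' → ε
$         $            accept

The string is accepted.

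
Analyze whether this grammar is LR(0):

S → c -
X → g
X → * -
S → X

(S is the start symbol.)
A grammar is LR(0) if no state in the canonical LR(0) collection has:
  - both a shift item (dot before a terminal) and a complete item (shift-reduce conflict), or
  - two or more complete items (reduce-reduce conflict; the accept item [S' → S .] counts as a complete item here).

Augment with S' → S and build the canonical LR(0) collection (I0 = CLOSURE({[S' → . S]}), then GOTO on every symbol after a dot until no new states appear). It has 8 states:
  I0: { [S → . X], [S → . c -], [S' → . S], [X → . * -], [X → . g] }  — shift
  I1: { [X → * . -] }  — shift
  I2: { [S' → S .] }  — accept
  I3: { [S → X .] }  — reduce
  I4: { [S → c . -] }  — shift
  I5: { [X → g .] }  — reduce
  I6: { [S → c - .] }  — reduce
  I7: { [X → * - .] }  — reduce

Every state is either a pure shift/goto state or contains exactly one complete item and nothing to shift — no conflicts. The grammar is LR(0).

Answer: Yes, the grammar is LR(0)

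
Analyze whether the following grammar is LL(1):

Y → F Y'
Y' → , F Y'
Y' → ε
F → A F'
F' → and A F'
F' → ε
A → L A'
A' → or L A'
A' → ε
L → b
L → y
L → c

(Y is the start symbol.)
Relevant sets:
  FOLLOW(Y') = { $ }
  FOLLOW(F') = { $, ',' }
  FOLLOW(A') = { $, ',', 'and' }

For Y':
  PREDICT(Y' → ',' F Y') = { ',' }
  PREDICT(Y' → ε) = { $ }
For F':
  PREDICT(F' → and A F') = { 'and' }
  PREDICT(F' → ε) = { $, ',' }
For A':
  PREDICT(A' → or L A') = { 'or' }
  PREDICT(A' → ε) = { $, ',', 'and' }
For L:
  PREDICT(L → b) = { 'b' }
  PREDICT(L → y) = { 'y' }
  PREDICT(L → c) = { 'c' }
Y, F, A have a single production, so nothing to check there.

All predict sets are disjoint. The grammar IS LL(1).

Answer: Yes, the grammar is LL(1).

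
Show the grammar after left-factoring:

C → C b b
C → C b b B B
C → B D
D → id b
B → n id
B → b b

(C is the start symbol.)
Left-factoring transforms A → αβ₁ | αβ₂ into A → αA' and A' → β₁ | β₂
(α is the longest common prefix among the alternatives). Repeat until
no nonterminal has two alternatives with a common prefix.

Round 1: C has alternatives sharing prefix 'C b b'. Introduce C': C → C b b C'
  Add: C' → ε
  Add: C' → B B

No remaining common prefixes — done.

Resulting grammar:
C → C b b C'
C' → ε
C' → B B
C → B D
D → id b
B → n id
B → b b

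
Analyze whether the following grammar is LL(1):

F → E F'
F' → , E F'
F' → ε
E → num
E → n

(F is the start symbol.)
Yes, the grammar is LL(1).

Relevant sets:
  FOLLOW(F') = { $ }

For F':
  PREDICT(F' → ',' E F') = { ',' }
  PREDICT(F' → ε) = { $ }
For E:
  PREDICT(E → num) = { 'num' }
  PREDICT(E → n) = { 'n' }
F has a single production, so nothing to check there.

All predict sets are disjoint. The grammar IS LL(1).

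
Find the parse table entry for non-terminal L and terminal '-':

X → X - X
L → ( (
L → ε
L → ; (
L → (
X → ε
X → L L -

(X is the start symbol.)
L → ε

To find M[L, '-'], we find productions for L where '-' is in the predict set (PREDICT(N → α) = (FIRST(α) \ {ε}) ∪ (FOLLOW(N) if α ⇒* ε)).

Relevant sets:
  FOLLOW(L) = { '(', '-', ';' }

L → ( (: PREDICT = { '(' }
L → ε: PREDICT = { '(', '-', ';' }
  '-' is in predict set, so this production goes in M[L, '-']
L → ; (: PREDICT = { ';' }
L → (: PREDICT = { '(' }

M[L, '-'] = L → ε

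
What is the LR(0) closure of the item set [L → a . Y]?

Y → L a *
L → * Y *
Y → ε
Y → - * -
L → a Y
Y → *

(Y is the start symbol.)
{ [L → . * Y *], [L → . a Y], [L → a . Y], [Y → . *], [Y → . - * -], [Y → . L a *], [Y → .] }

Start with: [L → a . Y]
  [L → a . Y] has the dot before Y: add [Y → . L a *], [Y → .], [Y → . - * -], [Y → . *]
  [Y → . L a *] has the dot before L: add [L → . * Y *], [L → . a Y]
No further items can be added.

CLOSURE = { [L → . * Y *], [L → . a Y], [L → a . Y], [Y → . *], [Y → . - * -], [Y → . L a *], [Y → .] }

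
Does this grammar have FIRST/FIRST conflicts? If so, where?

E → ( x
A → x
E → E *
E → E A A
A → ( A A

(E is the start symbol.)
Yes. E → '(' x / E → E '*' on { '(' }; E → '(' x / E → E A A on { '(' }; E → E '*' / E → E A A on { '(' }

FIRST sets of the non-terminals at (or reachable through a nullable prefix from) the front of some alternative:
  FIRST(E) = { '(' }

Productions for E:
  E → ( x: FIRST = { '(' }
  E → E *: FIRST = { '(' }
  E → E A A: FIRST = { '(' }
Productions for A:
  A → x: FIRST = { 'x' }
  A → ( A A: FIRST = { '(' }

Conflict for E: E → ( x and E → E *
  Overlap: { '(' }
Conflict for E: E → ( x and E → E A A
  Overlap: { '(' }
Conflict for E: E → E * and E → E A A
  Overlap: { '(' }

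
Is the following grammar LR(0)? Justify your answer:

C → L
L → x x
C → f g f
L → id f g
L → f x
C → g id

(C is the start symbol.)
Yes, the grammar is LR(0)

A grammar is LR(0) if no state in the canonical LR(0) collection has:
  - both a shift item (dot before a terminal) and a complete item (shift-reduce conflict), or
  - two or more complete items (reduce-reduce conflict; the accept item [C' → C .] counts as a complete item here).

Augment with C' → C and build the canonical LR(0) collection (I0 = CLOSURE({[C' → . C]}), then GOTO on every symbol after a dot until no new states appear). It has 14 states:
  I0: { [C → . L], [C → . f g f], [C → . g id], [C' → . C], [L → . f x], [L → . id f g], [L → . x x] }  — shift
  I1: { [C' → C .] }  — accept
  I2: { [C → L .] }  — reduce
  I3: { [C → f . g f], [L → f . x] }  — shift
  I4: { [C → g . id] }  — shift
  I5: { [L → id . f g] }  — shift
  I6: { [L → x . x] }  — shift
  I7: { [L → x x .] }  — reduce
  I8: { [L → id f . g] }  — shift
  I9: { [L → id f g .] }  — reduce
  I10: { [C → g id .] }  — reduce
  I11: { [C → f g . f] }  — shift
  I12: { [L → f x .] }  — reduce
  I13: { [C → f g f .] }  — reduce

Every state is either a pure shift/goto state or contains exactly one complete item and nothing to shift — no conflicts. The grammar is LR(0).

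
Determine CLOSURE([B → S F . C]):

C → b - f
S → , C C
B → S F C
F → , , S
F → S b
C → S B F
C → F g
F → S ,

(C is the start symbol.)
Start with: [B → S F . C]
  [B → S F . C] has the dot before C: add [C → . b - f], [C → . S B F], [C → . F g]
  [C → . S B F] has the dot before S: add [S → . , C C]
  [C → . F g] has the dot before F: add [F → . , , S], [F → . S b], [F → . S ,]
No further items can be added.

CLOSURE = { [B → S F . C], [C → . F g], [C → . S B F], [C → . b - f], [F → . , , S], [F → . S ,], [F → . S b], [S → . , C C] }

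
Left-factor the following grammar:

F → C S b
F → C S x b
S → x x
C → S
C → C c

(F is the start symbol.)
Left-factoring transforms A → αβ₁ | αβ₂ into A → αA' and A' → β₁ | β₂
(α is the longest common prefix among the alternatives). Repeat until
no nonterminal has two alternatives with a common prefix.

Round 1: F has alternatives sharing prefix 'C S'. Introduce F': F → C S F'
  Add: F' → b
  Add: F' → x b

No remaining common prefixes — done.

Resulting grammar:
F → C S F'
F' → b
F' → x b
S → x x
C → S
C → C c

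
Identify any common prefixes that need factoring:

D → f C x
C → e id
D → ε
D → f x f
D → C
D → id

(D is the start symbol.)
Left-factoring is needed when two productions for the same non-terminal
share a common prefix on the right-hand side.

Productions for D:
  D → f C x
  D → ε
  D → f x f
  D → C
  D → id

Found common prefix 'f' in productions for D

Answer: Yes, D has productions with common prefix 'f'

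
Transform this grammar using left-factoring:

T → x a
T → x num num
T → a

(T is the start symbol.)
T → x T'
T' → a
T' → num num
T → a

Left-factoring transforms A → αβ₁ | αβ₂ into A → αA' and A' → β₁ | β₂
(α is the longest common prefix among the alternatives). Repeat until
no nonterminal has two alternatives with a common prefix.

Round 1: T has alternatives sharing prefix 'x'. Introduce T': T → x T'
  Add: T' → a
  Add: T' → num num

No remaining common prefixes — done.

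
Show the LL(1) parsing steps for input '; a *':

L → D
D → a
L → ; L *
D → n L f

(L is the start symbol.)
LL(1) parsing maintains a stack (initially the start symbol over $) and the input. At each step: if the stack top is a terminal, match it against the current input token; if it is a non-terminal N, replace it with the RHS of M[N, lookahead] (the unique production whose predict set contains the lookahead).

Stack is shown with the top on the left.

Stack    Input    Action
------------------------
L $      ; a * $  output L → ; L *
; L * $  ; a * $  match ';'
L * $    a * $    output L → D
D * $    a * $    output D → a
a * $    a * $    match 'a'
* $      * $      match '*'
$        $        accept

The string is accepted.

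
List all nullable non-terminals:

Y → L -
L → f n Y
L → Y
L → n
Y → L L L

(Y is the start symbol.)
A non-terminal is nullable if it can derive ε (the empty string): either it has an ε-production, or it has a production whose right-hand side consists entirely of nullable non-terminals.

There are no ε-productions, so no non-terminal can derive ε.
No non-terminals are nullable.

Answer: None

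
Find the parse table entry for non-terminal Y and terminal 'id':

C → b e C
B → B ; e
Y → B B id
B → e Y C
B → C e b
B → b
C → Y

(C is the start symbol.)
Empty (error entry)

To find M[Y, 'id'], we find productions for Y where 'id' is in the predict set (PREDICT(N → α) = (FIRST(α) \ {ε}) ∪ (FOLLOW(N) if α ⇒* ε)).

Relevant sets:
  FIRST(B) = { 'b', 'e' }

Y → B B id: PREDICT = { 'b', 'e' }

M[Y, 'id'] is empty (no production applies)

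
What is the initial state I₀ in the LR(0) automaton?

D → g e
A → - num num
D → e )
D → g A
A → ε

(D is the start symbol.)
{ [D → . e )], [D → . g A], [D → . g e], [D' → . D] }

First, augment the grammar with D' → D
I₀ = CLOSURE({ [D' → . D] }):
  [D' → . D] has the dot before D: add [D → . g e], [D → . e )], [D → . g A]
No further items can be added.

I₀ = { [D → . e )], [D → . g A], [D → . g e], [D' → . D] }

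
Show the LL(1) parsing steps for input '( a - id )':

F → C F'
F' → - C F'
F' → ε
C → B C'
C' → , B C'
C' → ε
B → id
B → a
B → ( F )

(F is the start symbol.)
LL(1) parsing maintains a stack (initially the start symbol over $) and the input. At each step: if the stack top is a terminal, match it against the current input token; if it is a non-terminal N, replace it with the RHS of M[N, lookahead] (the unique production whose predict set contains the lookahead).

Stack is shown with the top on the left.

Stack               Input         Action
----------------------------------------
F $                 ( a - id ) $  output F → C F'
C F' $              ( a - id ) $  output C → B C'
B C' F' $           ( a - id ) $  output B → ( F )
( F ) C' F' $       ( a - id ) $  match '('
F ) C' F' $         a - id ) $    output F → C F'
C F' ) C' F' $      a - id ) $    output C → B C'
B C' F' ) C' F' $   a - id ) $    output B → a
a C' F' ) C' F' $   a - id ) $    match 'a'
C' F' ) C' F' $     - id ) $      output C' → ε
F' ) C' F' $        - id ) $      output F' → - C F'
- C F' ) C' F' $    - id ) $      match '-'
C F' ) C' F' $      id ) $        output C → B C'
B C' F' ) C' F' $   id ) $        output B → id
id C' F' ) C' F' $  id ) $        match 'id'
C' F' ) C' F' $     ) $           output C' → ε
F' ) C' F' $        ) $           output F' → ε
) C' F' $           ) $           match ')'
C' F' $             $             output C' → ε
F' $                $             output F' → ε
$                   $             accept

The string is accepted.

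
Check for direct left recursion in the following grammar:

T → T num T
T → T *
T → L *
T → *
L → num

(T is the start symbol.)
Yes, T is left-recursive

Direct left recursion occurs when N → N α for some non-terminal N (the right-hand side begins with the left-hand side itself).

T → T num T: LEFT RECURSIVE (starts with T)
T → T *: LEFT RECURSIVE (starts with T)
T → L *: starts with L
T → *: starts with '*'
L → num: starts with num

The grammar has direct left recursion on: T.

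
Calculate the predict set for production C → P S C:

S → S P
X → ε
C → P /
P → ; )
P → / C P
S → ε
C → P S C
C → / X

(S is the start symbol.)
PREDICT(C → P S C) = (FIRST(RHS) \ {ε}) ∪ (FOLLOW(C) if ε ∈ FIRST(RHS), i.e. RHS ⇒* ε)
FIRST(P) = { '/', ';' }
FIRST(P S C) = { '/', ';' }
ε ∉ FIRST(P S C), so FOLLOW(C) is not added.
PREDICT(C → P S C) = { '/', ';' }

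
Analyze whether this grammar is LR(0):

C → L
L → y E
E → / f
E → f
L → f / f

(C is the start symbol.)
Yes, the grammar is LR(0)

A grammar is LR(0) if no state in the canonical LR(0) collection has:
  - both a shift item (dot before a terminal) and a complete item (shift-reduce conflict), or
  - two or more complete items (reduce-reduce conflict; the accept item [C' → C .] counts as a complete item here).

Augment with C' → C and build the canonical LR(0) collection (I0 = CLOSURE({[C' → . C]}), then GOTO on every symbol after a dot until no new states appear). It has 11 states:
  I0: { [C → . L], [C' → . C], [L → . f / f], [L → . y E] }  — shift
  I1: { [C' → C .] }  — accept
  I2: { [C → L .] }  — reduce
  I3: { [L → f . / f] }  — shift
  I4: { [E → . / f], [E → . f], [L → y . E] }  — shift
  I5: { [E → / . f] }  — shift
  I6: { [L → y E .] }  — reduce
  I7: { [E → f .] }  — reduce
  I8: { [E → / f .] }  — reduce
  I9: { [L → f / . f] }  — shift
  I10: { [L → f / f .] }  — reduce

Every state is either a pure shift/goto state or contains exactly one complete item and nothing to shift — no conflicts. The grammar is LR(0).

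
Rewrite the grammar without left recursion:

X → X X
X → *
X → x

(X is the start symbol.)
X is directly left-recursive. The standard transformation for
  A → A α₁ | ... | A α_m | β₁ | ... | β_n
is
  A  → β₁ A' | ... | β_n A'
  A' → α₁ A' | ... | α_m A' | ε

X → * becomes X → * X'
X → x becomes X → x X'
X → X X becomes X' → X X'
Add X' → ε

Resulting grammar:
X → * X'
X → x X'
X' → X X'
X' → ε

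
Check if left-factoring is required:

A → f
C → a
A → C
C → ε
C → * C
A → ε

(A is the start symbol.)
No, left-factoring is not needed

Left-factoring is needed when two productions for the same non-terminal
share a common prefix on the right-hand side.

Productions for A:
  A → f
  A → C
  A → ε
Productions for C:
  C → a
  C → ε
  C → * C

No common prefixes found.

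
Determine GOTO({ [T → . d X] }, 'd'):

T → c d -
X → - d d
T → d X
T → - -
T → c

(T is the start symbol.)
{ [T → d . X], [X → . - d d] }

GOTO(I, 'd') = CLOSURE({ [A → αX.β] : [A → α.Xβ] ∈ I, X = 'd' })

Items with dot before 'd', with the dot advanced:
  [T → . d X] → [T → d . X]
Closure of the advanced items:
  [T → d . X] has the dot before X: add [X → . - d d]

GOTO = { [T → d . X], [X → . - d d] }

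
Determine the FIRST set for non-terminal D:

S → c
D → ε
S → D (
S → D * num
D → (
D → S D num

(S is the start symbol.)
To compute FIRST(D), examine every production with D on the left-hand side, reading each right-hand side left to right until a non-nullable symbol is reached.

FIRST sets of the other non-terminals involved (by the same procedure, iterated to a fixed point):
  FIRST(S) = { '(', '*', 'c' }

From D → ε:
  - ε-production, so ε ∈ FIRST(D)
From D → (:
  - '(' is a terminal: add '(' and stop
From D → S D num:
  - S is a non-terminal: add FIRST(S) \ {ε} = { '(', '*', 'c' }
    S is not nullable, so stop

Collecting: FIRST(D) = { '(', '*', 'c', ε }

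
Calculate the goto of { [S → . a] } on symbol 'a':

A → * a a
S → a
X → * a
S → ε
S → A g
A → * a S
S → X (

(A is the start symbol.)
{ [S → a .] }

GOTO(I, 'a') = CLOSURE({ [A → αX.β] : [A → α.Xβ] ∈ I, X = 'a' })

Items with dot before 'a', with the dot advanced:
  [S → . a] → [S → a .]
Closure adds nothing (no advanced item has the dot before a non-terminal).

GOTO = { [S → a .] }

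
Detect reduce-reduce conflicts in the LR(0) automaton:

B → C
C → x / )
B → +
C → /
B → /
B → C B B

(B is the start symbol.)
Yes — I2: [B → / .] vs [C → / .]

A reduce-reduce conflict occurs when an LR(0) state has two complete items [A → α .] and [B → β .] — both call for a reduction, and with no lookahead the parser cannot choose between them.

Augment with B' → B and build the canonical LR(0) collection (I0 = CLOSURE({[B' → . B]}), then GOTO on every symbol after a dot until no new states appear). It has 10 states:
  I0: { [B → . +], [B → . /], [B → . C B B], [B → . C], [B' → . B], [C → . /], [C → . x / )] }  — shift
  I1: { [B → + .] }  — reduce
  I2: { [B → / .], [C → / .] }  — 2 reduces
  I3: { [B' → B .] }  — accept
  I4: { [B → . +], [B → . /], [B → . C B B], [B → . C], [B → C . B B], [B → C .], [C → . /], [C → . x / )] }  — shift, reduce
  I5: { [C → x . / )] }  — shift
  I6: { [C → x / . )] }  — shift
  I7: { [C → x / ) .] }  — reduce
  I8: { [B → . +], [B → . /], [B → . C B B], [B → . C], [B → C B . B], [C → . /], [C → . x / )] }  — shift
  I9: { [B → C B B .] }  — reduce

I2 contains complete items [B → / .], [C → / .] — reduce-reduce conflict.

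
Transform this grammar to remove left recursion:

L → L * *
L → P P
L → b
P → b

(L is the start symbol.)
L is directly left-recursive. The standard transformation for
  A → A α₁ | ... | A α_m | β₁ | ... | β_n
is
  A  → β₁ A' | ... | β_n A'
  A' → α₁ A' | ... | α_m A' | ε

L → P P becomes L → P P L'
L → b becomes L → b L'
L → L * * becomes L' → * * L'
Add L' → ε

Productions for other non-terminals are unchanged:
  P → b

Resulting grammar:
L → P P L'
L → b L'
L' → * * L'
L' → ε
P → b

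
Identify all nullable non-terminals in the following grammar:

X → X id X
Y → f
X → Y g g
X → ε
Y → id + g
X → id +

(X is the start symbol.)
{ 'X' }

ε-productions: X → ε
So X is immediately nullable.
No further non-terminal can be added: every production for the remaining non-terminals contains a terminal or a non-nullable non-terminal.
Nullable = { 'X' }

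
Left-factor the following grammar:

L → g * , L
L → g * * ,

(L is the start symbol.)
Left-factoring transforms A → αβ₁ | αβ₂ into A → αA' and A' → β₁ | β₂
(α is the longest common prefix among the alternatives). Repeat until
no nonterminal has two alternatives with a common prefix.

Round 1: L has alternatives sharing prefix 'g *'. Introduce L': L → g * L'
  Add: L' → , L
  Add: L' → * ,

No remaining common prefixes — done.

Resulting grammar:
L → g * L'
L' → , L
L' → * ,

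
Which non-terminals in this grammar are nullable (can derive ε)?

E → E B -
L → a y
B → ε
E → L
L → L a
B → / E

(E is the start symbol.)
ε-productions: B → ε
So B is immediately nullable.
No further non-terminal can be added: every production for the remaining non-terminals contains a terminal or a non-nullable non-terminal.
Nullable = { 'B' }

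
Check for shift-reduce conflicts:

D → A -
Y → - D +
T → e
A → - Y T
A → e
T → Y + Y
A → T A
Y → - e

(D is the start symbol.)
Augment with D' → D and build the canonical LR(0) collection (I0 = CLOSURE({[D' → . D]}), then GOTO on every symbol after a dot until no new states appear). It has 18 states:
  I0: { [A → . - Y T], [A → . T A], [A → . e], [D → . A -], [D' → . D], [T → . Y + Y], [T → . e], [Y → . - D +], [Y → . - e] }  — shift
  I1: { [A → - . Y T], [A → . - Y T], [A → . T A], [A → . e], [D → . A -], [T → . Y + Y], [T → . e], [Y → - . D +], [Y → - . e], [Y → . - D +], [Y → . - e] }  — shift
  I2: { [D → A . -] }  — shift
  I3: { [D' → D .] }  — accept
  I4: { [A → . - Y T], [A → . T A], [A → . e], [A → T . A], [T → . Y + Y], [T → . e], [Y → . - D +], [Y → . - e] }  — shift
  I5: { [T → Y . + Y] }  — shift
  I6: { [A → e .], [T → e .] }  — 2 reduces
  I7: { [T → Y + . Y], [Y → . - D +], [Y → . - e] }  — shift
  I8: { [A → . - Y T], [A → . T A], [A → . e], [D → . A -], [T → . Y + Y], [T → . e], [Y → - . D +], [Y → - . e], [Y → . - D +], [Y → . - e] }  — shift
  I9: { [T → Y + Y .] }  — reduce
  I10: { [Y → - D . +] }  — shift
  I11: { [A → e .], [T → e .], [Y → - e .] }  — 3 reduces
  I12: { [Y → - D + .] }  — reduce
  I13: { [A → T A .] }  — reduce
  I14: { [D → A - .] }  — reduce
  I15: { [A → - Y . T], [T → . Y + Y], [T → . e], [T → Y . + Y], [Y → . - D +], [Y → . - e] }  — shift
  I16: { [A → - Y T .] }  — reduce
  I17: { [T → e .] }  — reduce

No state contains both a complete item and a shift item.

Answer: No shift-reduce conflicts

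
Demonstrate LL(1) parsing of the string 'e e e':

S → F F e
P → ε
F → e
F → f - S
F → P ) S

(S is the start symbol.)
LL(1) parsing maintains a stack (initially the start symbol over $) and the input. At each step: if the stack top is a terminal, match it against the current input token; if it is a non-terminal N, replace it with the RHS of M[N, lookahead] (the unique production whose predict set contains the lookahead).

Stack is shown with the top on the left.

Stack    Input    Action
------------------------
S $      e e e $  output S → F F e
F F e $  e e e $  output F → e
e F e $  e e e $  match 'e'
F e $    e e $    output F → e
e e $    e e $    match 'e'
e $      e $      match 'e'
$        $        accept

The string is accepted.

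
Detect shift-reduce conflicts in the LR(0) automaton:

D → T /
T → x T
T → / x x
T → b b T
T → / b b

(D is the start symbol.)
A shift-reduce conflict occurs when an LR(0) state has both:
  - a complete (reduce) item [A → α .] (dot at the end), and
  - a shift item [B → β . c γ] (dot before a terminal).

Augment with D' → D and build the canonical LR(0) collection (I0 = CLOSURE({[D' → . D]}), then GOTO on every symbol after a dot until no new states appear). It has 14 states:
  I0: { [D → . T /], [D' → . D], [T → . / b b], [T → . / x x], [T → . b b T], [T → . x T] }  — shift
  I1: { [T → / . b b], [T → / . x x] }  — shift
  I2: { [D' → D .] }  — accept
  I3: { [D → T . /] }  — shift
  I4: { [T → b . b T] }  — shift
  I5: { [T → . / b b], [T → . / x x], [T → . b b T], [T → . x T], [T → x . T] }  — shift
  I6: { [T → x T .] }  — reduce
  I7: { [T → . / b b], [T → . / x x], [T → . b b T], [T → . x T], [T → b b . T] }  — shift
  I8: { [T → b b T .] }  — reduce
  I9: { [D → T / .] }  — reduce
  I10: { [T → / b . b] }  — shift
  I11: { [T → / x . x] }  — shift
  I12: { [T → / x x .] }  — reduce
  I13: { [T → / b b .] }  — reduce

No state contains both a complete item and a shift item.

Answer: No shift-reduce conflicts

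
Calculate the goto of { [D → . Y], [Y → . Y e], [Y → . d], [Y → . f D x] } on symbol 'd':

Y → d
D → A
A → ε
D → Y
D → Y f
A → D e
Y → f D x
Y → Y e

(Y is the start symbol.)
{ [Y → d .] }

GOTO(I, 'd') = CLOSURE({ [A → αX.β] : [A → α.Xβ] ∈ I, X = 'd' })

Items with dot before 'd', with the dot advanced:
  [Y → . d] → [Y → d .]
Closure adds nothing (no advanced item has the dot before a non-terminal).

GOTO = { [Y → d .] }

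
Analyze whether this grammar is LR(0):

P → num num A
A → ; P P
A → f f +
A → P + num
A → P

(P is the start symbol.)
No. Shift-reduce conflict between [A → P .] and [A → P . + num]

Augment with P' → P and build the canonical LR(0) collection (I0 = CLOSURE({[P' → . P]}), then GOTO on every symbol after a dot until no new states appear). It has 14 states:
  I0: { [P → . num num A], [P' → . P] }  — shift
  I1: { [P' → P .] }  — accept
  I2: { [P → num . num A] }  — shift
  I3: { [A → . ; P P], [A → . P + num], [A → . P], [A → . f f +], [P → . num num A], [P → num num . A] }  — shift
  I4: { [A → ; . P P], [P → . num num A] }  — shift
  I5: { [P → num num A .] }  — reduce
  I6: { [A → P . + num], [A → P .] }  — shift, reduce
  I7: { [A → f . f +] }  — shift
  I8: { [A → f f . +] }  — shift
  I9: { [A → f f + .] }  — reduce
  I10: { [A → P + . num] }  — shift
  I11: { [A → P + num .] }  — reduce
  I12: { [A → ; P . P], [P → . num num A] }  — shift
  I13: { [A → ; P P .] }  — reduce

Conflict in state I6:
  Shift-reduce conflict between [A → P .] and [A → P . + num]
So the grammar is NOT LR(0).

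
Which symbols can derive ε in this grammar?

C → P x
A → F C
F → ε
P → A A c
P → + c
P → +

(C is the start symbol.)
{ 'F' }

A non-terminal is nullable if it can derive ε (the empty string): either it has an ε-production, or it has a production whose right-hand side consists entirely of nullable non-terminals.

ε-productions: F → ε
So F is immediately nullable.
No further non-terminal can be added: every production for the remaining non-terminals contains a terminal or a non-nullable non-terminal.
Nullable = { 'F' }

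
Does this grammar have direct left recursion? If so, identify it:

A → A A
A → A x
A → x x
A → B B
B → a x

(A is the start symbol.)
Direct left recursion occurs when N → N α for some non-terminal N (the right-hand side begins with the left-hand side itself).

A → A A: LEFT RECURSIVE (starts with A)
A → A x: LEFT RECURSIVE (starts with A)
A → x x: starts with x
A → B B: starts with B
B → a x: starts with a

The grammar has direct left recursion on: A.

Answer: Yes, A is left-recursive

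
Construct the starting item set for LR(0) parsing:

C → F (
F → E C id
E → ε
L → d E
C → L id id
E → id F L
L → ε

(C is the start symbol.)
{ [C → . F (], [C → . L id id], [C' → . C], [E → . id F L], [E → .], [F → . E C id], [L → . d E], [L → .] }

First, augment the grammar with C' → C
I₀ = CLOSURE({ [C' → . C] }):
  [C' → . C] has the dot before C: add [C → . F (], [C → . L id id]
  [C → . F (] has the dot before F: add [F → . E C id]
  [C → . L id id] has the dot before L: add [L → . d E], [L → .]
  [F → . E C id] has the dot before E: add [E → .], [E → . id F L]
No further items can be added.

I₀ = { [C → . F (], [C → . L id id], [C' → . C], [E → . id F L], [E → .], [F → . E C id], [L → . d E], [L → .] }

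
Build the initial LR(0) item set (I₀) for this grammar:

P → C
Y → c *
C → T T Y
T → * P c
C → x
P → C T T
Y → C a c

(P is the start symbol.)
{ [C → . T T Y], [C → . x], [P → . C T T], [P → . C], [P' → . P], [T → . * P c] }

First, augment the grammar with P' → P
I₀ = CLOSURE({ [P' → . P] }):
  [P' → . P] has the dot before P: add [P → . C], [P → . C T T]
  [P → . C] has the dot before C: add [C → . T T Y], [C → . x]
  [C → . T T Y] has the dot before T: add [T → . * P c]
No further items can be added.

I₀ = { [C → . T T Y], [C → . x], [P → . C T T], [P → . C], [P' → . P], [T → . * P c] }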